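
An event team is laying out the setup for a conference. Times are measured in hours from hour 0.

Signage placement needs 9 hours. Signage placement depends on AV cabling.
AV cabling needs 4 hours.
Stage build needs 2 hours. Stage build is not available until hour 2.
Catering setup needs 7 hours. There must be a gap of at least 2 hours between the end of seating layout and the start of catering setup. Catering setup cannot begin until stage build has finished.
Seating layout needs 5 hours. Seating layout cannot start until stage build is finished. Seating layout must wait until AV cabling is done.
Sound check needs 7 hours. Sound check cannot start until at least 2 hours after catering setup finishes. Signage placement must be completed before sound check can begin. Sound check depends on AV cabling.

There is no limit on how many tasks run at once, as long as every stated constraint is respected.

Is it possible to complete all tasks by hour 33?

Yes

Nothing blocks AV cabling, so it runs from hour 0 to hour 4.
After AV cabling (finishes hour 4), signage placement can start at hour 4 and finishes at hour 13.
After its own release at hour 2, stage build can start at hour 2 and finishes at hour 4.
Seating layout cannot start until stage build (finishes hour 4); AV cabling (finishes hour 4). The controlling bound is hour 4, so seating layout finishes at 4 + 5 = hour 9.
Catering setup has to wait for seating layout (finishes hour 9, plus 2-hour gap → hour 11); stage build (finishes hour 4). The latest of these is hour 11, so catering setup runs hour 11 to 11 + 7 = hour 18.
For sound check: catering setup (finishes hour 18, plus 2-hour gap → hour 20); signage placement (finishes hour 13); AV cabling (finishes hour 4). Taking the maximum gives a start of hour 20, and it finishes at 20 + 7 = hour 27.
Every task is finished by hour 27, which is no later than the deadline of 33, so the schedule is feasible.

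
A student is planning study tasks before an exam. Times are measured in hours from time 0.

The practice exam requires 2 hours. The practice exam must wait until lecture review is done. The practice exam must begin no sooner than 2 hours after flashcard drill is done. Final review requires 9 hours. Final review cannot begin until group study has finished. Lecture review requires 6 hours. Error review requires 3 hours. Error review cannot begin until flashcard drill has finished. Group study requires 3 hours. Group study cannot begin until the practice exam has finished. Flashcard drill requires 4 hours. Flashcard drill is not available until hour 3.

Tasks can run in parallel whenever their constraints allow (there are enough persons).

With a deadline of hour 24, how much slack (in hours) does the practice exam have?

After its own release at hour 3, flashcard drill can start at hour 3 and finishes at hour 7.
Nothing blocks lecture review, so it runs from hour 0 to hour 6.
The practice exam cannot start until lecture review (finishes hour 6); flashcard drill (finishes hour 7, plus 2-hour gap → hour 9). The controlling bound is hour 9, so the practice exam finishes at 9 + 2 = hour 11.

Working backward from the deadline:
To finish by hour 24, final review (duration 9) must start no later than hour 15.
Group study must finish before final review (must start by hour 15). With a 3-hour duration, group study must start by 15 − 3 = hour 12.
The practice exam must finish before group study (must start by hour 12). With a 2-hour duration, the practice exam must start by 12 − 2 = hour 10.
So the practice exam can start as early as hour 9 and as late as hour 10, giving 10 − 9 = 1 hour of slack.

1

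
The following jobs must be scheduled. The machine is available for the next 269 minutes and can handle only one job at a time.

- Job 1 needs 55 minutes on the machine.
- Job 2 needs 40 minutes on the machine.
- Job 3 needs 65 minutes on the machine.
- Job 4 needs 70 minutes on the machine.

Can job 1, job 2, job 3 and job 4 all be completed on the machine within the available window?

Yes

Running back to back, the jobs need 55 + 40 + 65 + 70 = 230 minutes on the machine.
Since 230 ≤ 269, they fit within the window.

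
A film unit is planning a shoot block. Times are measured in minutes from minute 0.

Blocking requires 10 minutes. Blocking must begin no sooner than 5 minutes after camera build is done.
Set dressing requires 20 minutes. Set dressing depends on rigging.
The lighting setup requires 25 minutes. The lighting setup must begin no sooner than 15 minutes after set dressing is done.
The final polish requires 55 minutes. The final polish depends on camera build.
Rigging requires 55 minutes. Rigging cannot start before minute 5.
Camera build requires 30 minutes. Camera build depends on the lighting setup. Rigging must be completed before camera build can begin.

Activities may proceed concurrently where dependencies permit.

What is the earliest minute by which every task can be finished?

Rigging waits on its own release at minute 5, so it starts at minute 5 and finishes at 5 + 55 = minute 60.
Set dressing waits on rigging (finishes minute 60), so it starts at minute 60 and finishes at 60 + 20 = minute 80.
The lighting setup cannot begin until set dressing (finishes minute 80, plus 15-minute gap → minute 95). It runs from minute 95 to 95 + 25 = minute 120.
Camera build has to wait for the lighting setup (finishes minute 120); rigging (finishes minute 60). The latest of these is minute 120, so camera build runs minute 120 to 120 + 30 = minute 150.
The final polish cannot begin until camera build (finishes minute 150). It runs from minute 150 to 150 + 55 = minute 205.
After camera build (finishes minute 150, plus 5-minute gap → minute 155), blocking can start at minute 155 and finishes at minute 165.
All tasks are finished once the last one completes. Finish times: Rigging at 60, Set dressing at 80, The lighting setup at 120, Camera build at 150, Blocking at 165, The final polish at 205. The latest is minute 205.

205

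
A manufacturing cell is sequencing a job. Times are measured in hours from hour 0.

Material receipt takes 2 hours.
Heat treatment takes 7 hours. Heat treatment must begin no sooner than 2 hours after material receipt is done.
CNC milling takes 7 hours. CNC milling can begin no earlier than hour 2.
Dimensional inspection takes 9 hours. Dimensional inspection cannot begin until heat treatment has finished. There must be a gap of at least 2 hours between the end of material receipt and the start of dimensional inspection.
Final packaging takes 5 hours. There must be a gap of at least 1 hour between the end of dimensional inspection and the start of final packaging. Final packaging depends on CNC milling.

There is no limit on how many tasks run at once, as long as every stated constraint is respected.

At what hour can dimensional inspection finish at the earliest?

Material receipt can start immediately at hour 0; it finishes at hour 2.
Heat treatment waits on material receipt (finishes hour 2, plus 2-hour gap → hour 4), so it starts at hour 4 and finishes at 4 + 7 = hour 11.
Dimensional inspection has to wait for heat treatment (finishes hour 11); material receipt (finishes hour 2, plus 2-hour gap → hour 4). The latest of these is hour 11, so dimensional inspection runs hour 11 to 11 + 9 = hour 20.

20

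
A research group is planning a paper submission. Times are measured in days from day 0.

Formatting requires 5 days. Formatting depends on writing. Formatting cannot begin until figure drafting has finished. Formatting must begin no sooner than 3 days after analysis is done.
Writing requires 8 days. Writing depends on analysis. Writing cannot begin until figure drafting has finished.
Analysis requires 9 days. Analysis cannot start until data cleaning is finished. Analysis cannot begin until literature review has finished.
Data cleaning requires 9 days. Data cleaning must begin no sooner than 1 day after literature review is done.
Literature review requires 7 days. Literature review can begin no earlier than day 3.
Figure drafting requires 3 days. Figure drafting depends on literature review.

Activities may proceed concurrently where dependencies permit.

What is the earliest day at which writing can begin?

29

After its own release at day 3, literature review can start at day 3 and finishes at day 10.
After literature review (finishes day 10), figure drafting can start at day 10 and finishes at day 13.
After literature review (finishes day 10, plus 1-day gap → day 11), data cleaning can start at day 11 and finishes at day 20.
For analysis: data cleaning (finishes day 20); literature review (finishes day 10). Taking the maximum gives a start of day 20, and it finishes at 20 + 9 = day 29.
Writing waits on analysis (finishes day 29); figure drafting (finishes day 13). The latest of these is day 29, which is the earliest writing can start.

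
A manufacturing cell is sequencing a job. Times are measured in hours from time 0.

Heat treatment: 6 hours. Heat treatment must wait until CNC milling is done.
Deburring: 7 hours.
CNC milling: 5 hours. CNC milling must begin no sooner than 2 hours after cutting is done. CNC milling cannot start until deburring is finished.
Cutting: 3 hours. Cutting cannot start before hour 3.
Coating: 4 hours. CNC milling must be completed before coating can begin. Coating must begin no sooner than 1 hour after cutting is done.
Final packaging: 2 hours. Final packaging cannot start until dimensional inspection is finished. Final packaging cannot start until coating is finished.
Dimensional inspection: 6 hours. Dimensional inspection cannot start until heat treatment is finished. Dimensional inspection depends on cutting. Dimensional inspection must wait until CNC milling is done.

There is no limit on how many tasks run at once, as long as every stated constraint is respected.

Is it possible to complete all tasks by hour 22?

Deburring can start immediately at hour 0; it finishes at hour 7.
Cutting cannot begin until its own release at hour 3. It runs from hour 3 to 3 + 3 = hour 6.
CNC milling has to wait for cutting (finishes hour 6, plus 2-hour gap → hour 8); deburring (finishes hour 7). The latest of these is hour 8, so CNC milling runs hour 8 to 8 + 5 = hour 13.
Coating needs all of CNC milling (finishes hour 13); cutting (finishes hour 6, plus 1-hour gap → hour 7). That puts its earliest start at hour 13; it finishes at 13 + 4 = hour 17.
Heat treatment waits on CNC milling (finishes hour 13), so it starts at hour 13 and finishes at 13 + 6 = hour 19.
Dimensional inspection has to wait for heat treatment (finishes hour 19); cutting (finishes hour 6); CNC milling (finishes hour 13). The latest of these is hour 19, so dimensional inspection runs hour 19 to 19 + 6 = hour 25.
For final packaging: dimensional inspection (finishes hour 25); coating (finishes hour 17). Taking the maximum gives a start of hour 25, and it finishes at 25 + 2 = hour 27.
The earliest everything can be done is hour 27, which is after the deadline of 22, so it is not possible.

No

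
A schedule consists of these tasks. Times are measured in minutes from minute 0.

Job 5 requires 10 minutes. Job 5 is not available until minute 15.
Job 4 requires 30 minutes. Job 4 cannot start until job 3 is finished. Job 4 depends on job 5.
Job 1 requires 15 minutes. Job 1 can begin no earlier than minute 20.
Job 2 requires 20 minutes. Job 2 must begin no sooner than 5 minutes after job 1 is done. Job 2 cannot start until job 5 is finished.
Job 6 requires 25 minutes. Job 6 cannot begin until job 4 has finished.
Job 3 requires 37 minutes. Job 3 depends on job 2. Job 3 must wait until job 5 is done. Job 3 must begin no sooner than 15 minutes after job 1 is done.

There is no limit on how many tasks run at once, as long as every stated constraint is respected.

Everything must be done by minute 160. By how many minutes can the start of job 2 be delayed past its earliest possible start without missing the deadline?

8

Job 5 waits on its own release at minute 15, so it starts at minute 15 and finishes at 15 + 10 = minute 25.
Job 1 cannot begin until its own release at minute 20. It runs from minute 20 to 20 + 15 = minute 35.
For job 2: job 1 (finishes minute 35, plus 5-minute gap → minute 40); job 5 (finishes minute 25). Taking the maximum gives a start of minute 40, and it finishes at 40 + 20 = minute 60.

Working backward from the deadline:
Job 6 must finish by minute 160; it takes 25 minutes, so it must start by 160 − 25 = minute 135.
Job 4 must finish before job 6 (must start by minute 135). With a 30-minute duration, job 4 must start by 135 − 30 = minute 105.
Job 3 feeds into job 4 (must start by minute 105); so job 3 must finish by minute 105 and therefore start by minute 68.
Job 2 feeds into job 3 (must start by minute 68); so job 2 must finish by minute 68 and therefore start by minute 48.
So job 2 can start as early as minute 40 and as late as minute 48, giving 48 − 40 = 8 minutes of slack.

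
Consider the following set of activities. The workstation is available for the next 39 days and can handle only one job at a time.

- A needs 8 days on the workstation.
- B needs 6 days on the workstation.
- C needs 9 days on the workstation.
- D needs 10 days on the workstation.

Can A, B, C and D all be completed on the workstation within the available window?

Running back to back, the jobs need 8 + 6 + 9 + 10 = 33 days on the workstation.
Since 33 ≤ 39, they fit within the window.

Yes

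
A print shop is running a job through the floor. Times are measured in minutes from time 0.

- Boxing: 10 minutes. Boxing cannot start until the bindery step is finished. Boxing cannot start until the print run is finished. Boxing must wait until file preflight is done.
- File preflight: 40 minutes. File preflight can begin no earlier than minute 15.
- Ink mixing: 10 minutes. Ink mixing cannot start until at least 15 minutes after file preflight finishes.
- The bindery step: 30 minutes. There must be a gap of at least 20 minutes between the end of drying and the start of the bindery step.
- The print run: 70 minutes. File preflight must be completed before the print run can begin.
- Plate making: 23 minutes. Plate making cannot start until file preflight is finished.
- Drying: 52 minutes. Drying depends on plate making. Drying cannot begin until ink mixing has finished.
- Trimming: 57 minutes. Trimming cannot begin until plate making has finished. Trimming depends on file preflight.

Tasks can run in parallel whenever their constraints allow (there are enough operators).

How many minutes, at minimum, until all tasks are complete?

After its own release at minute 15, file preflight can start at minute 15 and finishes at minute 55.
After file preflight (finishes minute 55), the print run can start at minute 55 and finishes at minute 125.
Ink mixing cannot begin until file preflight (finishes minute 55, plus 15-minute gap → minute 70). It runs from minute 70 to 70 + 10 = minute 80.
Plate making waits on file preflight (finishes minute 55), so it starts at minute 55 and finishes at 55 + 23 = minute 78.
For trimming: plate making (finishes minute 78); file preflight (finishes minute 55). Taking the maximum gives a start of minute 78, and it finishes at 78 + 57 = minute 135.
For drying: plate making (finishes minute 78); ink mixing (finishes minute 80). Taking the maximum gives a start of minute 80, and it finishes at 80 + 52 = minute 132.
The bindery step cannot begin until drying (finishes minute 132, plus 20-minute gap → minute 152). It runs from minute 152 to 152 + 30 = minute 182.
Boxing has to wait for the bindery step (finishes minute 182); the print run (finishes minute 125); file preflight (finishes minute 55). The latest of these is minute 182, so boxing runs minute 182 to 182 + 10 = minute 192.
All tasks are finished once the last one completes. Finish times: File preflight at 55, Plate making at 78, Ink mixing at 80, The print run at 125, Drying at 132, Trimming at 135, The bindery step at 182, Boxing at 192. The latest is minute 192.

192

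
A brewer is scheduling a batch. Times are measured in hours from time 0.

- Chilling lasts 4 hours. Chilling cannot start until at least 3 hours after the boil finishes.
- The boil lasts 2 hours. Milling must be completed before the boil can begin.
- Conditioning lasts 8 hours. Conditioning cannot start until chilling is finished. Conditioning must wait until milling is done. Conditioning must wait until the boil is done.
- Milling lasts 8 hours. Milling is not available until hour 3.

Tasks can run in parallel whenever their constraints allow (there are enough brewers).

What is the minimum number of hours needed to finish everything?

After its own release at hour 3, milling can start at hour 3 and finishes at hour 11.
The boil cannot begin until milling (finishes hour 11). It runs from hour 11 to 11 + 2 = hour 13.
Chilling cannot begin until the boil (finishes hour 13, plus 3-hour gap → hour 16). It runs from hour 16 to 16 + 4 = hour 20.
Conditioning has to wait for chilling (finishes hour 20); milling (finishes hour 11); the boil (finishes hour 13). The latest of these is hour 20, so conditioning runs hour 20 to 20 + 8 = hour 28.
All tasks are finished once the last one completes. Finish times: Milling at 11, The boil at 13, Chilling at 20, Conditioning at 28. The latest is hour 28.

28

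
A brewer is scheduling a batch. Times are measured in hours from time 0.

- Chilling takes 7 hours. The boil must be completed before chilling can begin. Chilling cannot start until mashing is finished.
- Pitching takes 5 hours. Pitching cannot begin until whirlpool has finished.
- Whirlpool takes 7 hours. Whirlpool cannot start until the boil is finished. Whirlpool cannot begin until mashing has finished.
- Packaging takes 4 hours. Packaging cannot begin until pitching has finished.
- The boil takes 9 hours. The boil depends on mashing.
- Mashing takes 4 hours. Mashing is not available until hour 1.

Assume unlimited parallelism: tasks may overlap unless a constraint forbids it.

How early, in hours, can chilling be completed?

21

Mashing waits on its own release at hour 1, so it starts at hour 1 and finishes at 1 + 4 = hour 5.
The boil cannot begin until mashing (finishes hour 5). It runs from hour 5 to 5 + 9 = hour 14.
Chilling needs all of the boil (finishes hour 14); mashing (finishes hour 5). That puts its earliest start at hour 14; it finishes at 14 + 7 = hour 21.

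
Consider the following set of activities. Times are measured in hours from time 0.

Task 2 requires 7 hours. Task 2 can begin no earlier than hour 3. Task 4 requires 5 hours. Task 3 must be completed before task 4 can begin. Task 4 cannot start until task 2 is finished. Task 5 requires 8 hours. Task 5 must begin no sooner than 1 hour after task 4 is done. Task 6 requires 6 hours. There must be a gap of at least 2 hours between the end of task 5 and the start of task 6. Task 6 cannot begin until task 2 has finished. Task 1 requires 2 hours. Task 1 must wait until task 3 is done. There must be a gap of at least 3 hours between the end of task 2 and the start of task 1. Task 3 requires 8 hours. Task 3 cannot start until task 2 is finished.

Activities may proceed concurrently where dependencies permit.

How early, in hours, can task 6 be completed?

40

Task 2 cannot begin until its own release at hour 3. It runs from hour 3 to 3 + 7 = hour 10.
After task 2 (finishes hour 10), task 3 can start at hour 10 and finishes at hour 18.
Task 4 has to wait for task 3 (finishes hour 18); task 2 (finishes hour 10). The latest of these is hour 18, so task 4 runs hour 18 to 18 + 5 = hour 23.
After task 4 (finishes hour 23, plus 1-hour gap → hour 24), task 5 can start at hour 24 and finishes at hour 32.
Task 6 has to wait for task 5 (finishes hour 32, plus 2-hour gap → hour 34); task 2 (finishes hour 10). The latest of these is hour 34, so task 6 runs hour 34 to 34 + 6 = hour 40.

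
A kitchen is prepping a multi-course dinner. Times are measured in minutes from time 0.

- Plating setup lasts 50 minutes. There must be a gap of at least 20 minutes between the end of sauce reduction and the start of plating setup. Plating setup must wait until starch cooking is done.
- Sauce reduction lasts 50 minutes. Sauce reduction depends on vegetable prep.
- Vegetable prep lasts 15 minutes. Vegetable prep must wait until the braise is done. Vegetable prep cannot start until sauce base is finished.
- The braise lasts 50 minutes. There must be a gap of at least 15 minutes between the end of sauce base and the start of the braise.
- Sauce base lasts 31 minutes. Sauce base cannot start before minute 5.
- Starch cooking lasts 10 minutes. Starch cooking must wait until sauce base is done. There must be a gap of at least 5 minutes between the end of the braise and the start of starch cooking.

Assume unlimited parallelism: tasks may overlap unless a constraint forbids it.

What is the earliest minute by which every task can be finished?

Sauce base cannot begin until its own release at minute 5. It runs from minute 5 to 5 + 31 = minute 36.
After sauce base (finishes minute 36, plus 15-minute gap → minute 51), the braise can start at minute 51 and finishes at minute 101.
Starch cooking cannot start until sauce base (finishes minute 36); the braise (finishes minute 101, plus 5-minute gap → minute 106). The controlling bound is minute 106, so starch cooking finishes at 106 + 10 = minute 116.
For vegetable prep: the braise (finishes minute 101); sauce base (finishes minute 36). Taking the maximum gives a start of minute 101, and it finishes at 101 + 15 = minute 116.
Sauce reduction cannot begin until vegetable prep (finishes minute 116). It runs from minute 116 to 116 + 50 = minute 166.
For plating setup: sauce reduction (finishes minute 166, plus 20-minute gap → minute 186); starch cooking (finishes minute 116). Taking the maximum gives a start of minute 186, and it finishes at 186 + 50 = minute 236.
All tasks are finished once the last one completes. Finish times: Sauce base at 36, The braise at 101, Vegetable prep at 116, Sauce reduction at 166, Starch cooking at 116, Plating setup at 236. The latest is minute 236.

236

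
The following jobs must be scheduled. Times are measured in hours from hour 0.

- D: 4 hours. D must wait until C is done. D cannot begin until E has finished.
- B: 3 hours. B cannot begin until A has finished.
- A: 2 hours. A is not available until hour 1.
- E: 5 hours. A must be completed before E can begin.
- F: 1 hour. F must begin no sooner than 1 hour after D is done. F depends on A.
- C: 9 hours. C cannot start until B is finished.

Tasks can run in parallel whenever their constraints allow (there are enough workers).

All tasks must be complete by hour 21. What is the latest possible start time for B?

3

F must finish by hour 21; it takes 1 hour, so it must start by 21 − 1 = hour 20.
D has to be done before F (must start by hour 20, minus 1-hour gap → hour 19). That means finishing by hour 19, i.e. starting by 19 − 4 = hour 15.
Since D (must start by hour 15) depends on it, C must finish by hour 15. Backing off its 9-hour duration gives a latest start of hour 6.
B feeds into C (must start by hour 6); so B must finish by hour 6 and therefore start by hour 3.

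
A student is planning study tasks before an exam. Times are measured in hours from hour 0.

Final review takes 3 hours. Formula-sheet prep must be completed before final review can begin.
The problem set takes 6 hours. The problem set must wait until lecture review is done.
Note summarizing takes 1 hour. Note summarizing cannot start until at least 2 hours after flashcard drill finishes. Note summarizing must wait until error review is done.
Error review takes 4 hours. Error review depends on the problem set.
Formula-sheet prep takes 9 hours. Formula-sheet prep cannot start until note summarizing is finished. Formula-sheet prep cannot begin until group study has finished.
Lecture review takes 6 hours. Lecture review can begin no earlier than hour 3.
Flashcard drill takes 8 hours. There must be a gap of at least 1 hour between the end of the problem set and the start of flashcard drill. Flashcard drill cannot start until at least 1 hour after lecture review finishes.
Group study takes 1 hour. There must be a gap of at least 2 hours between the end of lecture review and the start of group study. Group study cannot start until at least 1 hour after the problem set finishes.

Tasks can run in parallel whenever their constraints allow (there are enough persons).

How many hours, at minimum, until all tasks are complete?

Lecture review cannot begin until its own release at hour 3. It runs from hour 3 to 3 + 6 = hour 9.
The problem set cannot begin until lecture review (finishes hour 9). It runs from hour 9 to 9 + 6 = hour 15.
For group study: lecture review (finishes hour 9, plus 2-hour gap → hour 11); the problem set (finishes hour 15, plus 1-hour gap → hour 16). Taking the maximum gives a start of hour 16, and it finishes at 16 + 1 = hour 17.
Error review cannot begin until the problem set (finishes hour 15). It runs from hour 15 to 15 + 4 = hour 19.
Flashcard drill has to wait for the problem set (finishes hour 15, plus 1-hour gap → hour 16); lecture review (finishes hour 9, plus 1-hour gap → hour 10). The latest of these is hour 16, so flashcard drill runs hour 16 to 16 + 8 = hour 24.
Note summarizing cannot start until flashcard drill (finishes hour 24, plus 2-hour gap → hour 26); error review (finishes hour 19). The controlling bound is hour 26, so note summarizing finishes at 26 + 1 = hour 27.
Formula-sheet prep cannot start until note summarizing (finishes hour 27); group study (finishes hour 17). The controlling bound is hour 27, so formula-sheet prep finishes at 27 + 9 = hour 36.
Final review cannot begin until formula-sheet prep (finishes hour 36). It runs from hour 36 to 36 + 3 = hour 39.
All tasks are finished once the last one completes. Finish times: Lecture review at 9, The problem set at 15, Flashcard drill at 24, Error review at 19, Group study at 17, Note summarizing at 27, Formula-sheet prep at 36, Final review at 39. The latest is hour 39.

39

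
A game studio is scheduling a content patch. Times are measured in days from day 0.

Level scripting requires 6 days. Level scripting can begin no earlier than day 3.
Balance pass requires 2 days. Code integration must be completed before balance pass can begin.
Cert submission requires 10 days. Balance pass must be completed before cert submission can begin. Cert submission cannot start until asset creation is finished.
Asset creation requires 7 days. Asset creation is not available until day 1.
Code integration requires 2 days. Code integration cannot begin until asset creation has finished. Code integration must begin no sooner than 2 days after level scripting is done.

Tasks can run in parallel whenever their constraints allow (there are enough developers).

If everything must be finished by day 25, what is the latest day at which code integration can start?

11

Cert submission has no dependents, so it just needs to finish by day 25. Starting by 25 − 10 = day 15 achieves that.
Balance pass must finish before cert submission (must start by day 15). With a 2-day duration, balance pass must start by 15 − 2 = day 13.
Code integration has to be done before balance pass (must start by day 13). That means finishing by day 13, i.e. starting by 13 − 2 = day 11.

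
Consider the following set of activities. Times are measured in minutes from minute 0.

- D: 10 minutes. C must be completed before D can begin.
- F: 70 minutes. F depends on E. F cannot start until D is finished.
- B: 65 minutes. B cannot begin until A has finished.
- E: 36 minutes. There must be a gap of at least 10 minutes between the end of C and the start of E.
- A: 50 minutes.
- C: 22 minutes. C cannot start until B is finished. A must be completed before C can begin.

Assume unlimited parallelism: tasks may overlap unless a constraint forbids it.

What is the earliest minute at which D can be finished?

Nothing blocks A, so it runs from minute 0 to minute 50.
B waits on A (finishes minute 50), so it starts at minute 50 and finishes at 50 + 65 = minute 115.
C cannot start until B (finishes minute 115); A (finishes minute 50). The controlling bound is minute 115, so C finishes at 115 + 22 = minute 137.
D cannot begin until C (finishes minute 137). It runs from minute 137 to 137 + 10 = minute 147.

147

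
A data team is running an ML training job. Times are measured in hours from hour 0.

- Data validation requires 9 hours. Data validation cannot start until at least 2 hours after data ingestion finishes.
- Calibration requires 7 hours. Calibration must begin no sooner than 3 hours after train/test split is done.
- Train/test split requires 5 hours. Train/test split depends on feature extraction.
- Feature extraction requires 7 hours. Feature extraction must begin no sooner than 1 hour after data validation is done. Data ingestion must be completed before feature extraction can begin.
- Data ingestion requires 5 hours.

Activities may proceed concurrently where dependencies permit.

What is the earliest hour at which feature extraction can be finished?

Data ingestion can start immediately at hour 0; it finishes at hour 5.
Data validation cannot begin until data ingestion (finishes hour 5, plus 2-hour gap → hour 7). It runs from hour 7 to 7 + 9 = hour 16.
Feature extraction has to wait for data validation (finishes hour 16, plus 1-hour gap → hour 17); data ingestion (finishes hour 5). The latest of these is hour 17, so feature extraction runs hour 17 to 17 + 7 = hour 24.

24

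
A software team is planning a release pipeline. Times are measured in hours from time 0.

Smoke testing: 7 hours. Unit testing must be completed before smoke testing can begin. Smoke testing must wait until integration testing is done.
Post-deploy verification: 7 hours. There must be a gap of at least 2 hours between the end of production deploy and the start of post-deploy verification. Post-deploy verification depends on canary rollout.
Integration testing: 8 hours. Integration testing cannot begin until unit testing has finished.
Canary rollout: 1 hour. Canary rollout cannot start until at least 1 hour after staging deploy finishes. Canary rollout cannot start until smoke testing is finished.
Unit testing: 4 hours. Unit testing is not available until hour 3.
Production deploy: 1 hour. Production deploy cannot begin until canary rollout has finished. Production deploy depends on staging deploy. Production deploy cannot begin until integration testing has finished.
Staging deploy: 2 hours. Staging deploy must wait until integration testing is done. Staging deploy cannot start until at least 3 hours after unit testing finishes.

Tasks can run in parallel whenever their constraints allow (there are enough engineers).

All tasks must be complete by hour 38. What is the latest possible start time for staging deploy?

Nothing follows post-deploy verification; the deadline of hour 38 is its only limit. It must start by 38 − 7 = hour 31.
Production deploy has to be done before post-deploy verification (must start by hour 31, minus 2-hour gap → hour 29). That means finishing by hour 29, i.e. starting by 29 − 1 = hour 28.
For canary rollout: production deploy (must start by hour 28); post-deploy verification (must start by hour 31). The most restrictive is hour 28; with a 1-hour duration, canary rollout must start by hour 27.
Staging deploy has several dependents: canary rollout (must start by hour 27, minus 1-hour gap → hour 26); production deploy (must start by hour 28). The earliest of those limits is hour 26, so staging deploy must start by 26 − 2 = hour 24.

24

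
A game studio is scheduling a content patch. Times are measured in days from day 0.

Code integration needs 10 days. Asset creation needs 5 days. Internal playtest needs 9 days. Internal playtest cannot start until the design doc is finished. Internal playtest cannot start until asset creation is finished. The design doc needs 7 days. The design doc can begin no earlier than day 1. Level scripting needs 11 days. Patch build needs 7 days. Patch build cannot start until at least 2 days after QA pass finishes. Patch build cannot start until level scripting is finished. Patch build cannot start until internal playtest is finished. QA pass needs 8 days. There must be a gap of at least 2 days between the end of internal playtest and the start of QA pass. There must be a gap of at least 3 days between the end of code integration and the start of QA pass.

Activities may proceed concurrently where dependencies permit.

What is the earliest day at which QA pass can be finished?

27

Code integration can start immediately at day 0; it finishes at day 10.
Asset creation can start immediately at day 0; it finishes at day 5.
The design doc waits on its own release at day 1, so it starts at day 1 and finishes at 1 + 7 = day 8.
Internal playtest cannot start until the design doc (finishes day 8); asset creation (finishes day 5). The controlling bound is day 8, so internal playtest finishes at 8 + 9 = day 17.
QA pass cannot start until internal playtest (finishes day 17, plus 2-day gap → day 19); code integration (finishes day 10, plus 3-day gap → day 13). The controlling bound is day 19, so QA pass finishes at 19 + 8 = day 27.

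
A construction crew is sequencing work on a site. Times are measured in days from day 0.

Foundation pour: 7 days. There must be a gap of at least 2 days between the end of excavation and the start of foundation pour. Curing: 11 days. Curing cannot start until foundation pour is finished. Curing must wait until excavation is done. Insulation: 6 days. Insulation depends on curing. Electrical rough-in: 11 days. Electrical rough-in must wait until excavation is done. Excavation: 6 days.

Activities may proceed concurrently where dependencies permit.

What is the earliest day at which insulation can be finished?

32

Nothing blocks excavation, so it runs from day 0 to day 6.
Foundation pour cannot begin until excavation (finishes day 6, plus 2-day gap → day 8). It runs from day 8 to 8 + 7 = day 15.
For curing: foundation pour (finishes day 15); excavation (finishes day 6). Taking the maximum gives a start of day 15, and it finishes at 15 + 11 = day 26.
After curing (finishes day 26), insulation can start at day 26 and finishes at day 32.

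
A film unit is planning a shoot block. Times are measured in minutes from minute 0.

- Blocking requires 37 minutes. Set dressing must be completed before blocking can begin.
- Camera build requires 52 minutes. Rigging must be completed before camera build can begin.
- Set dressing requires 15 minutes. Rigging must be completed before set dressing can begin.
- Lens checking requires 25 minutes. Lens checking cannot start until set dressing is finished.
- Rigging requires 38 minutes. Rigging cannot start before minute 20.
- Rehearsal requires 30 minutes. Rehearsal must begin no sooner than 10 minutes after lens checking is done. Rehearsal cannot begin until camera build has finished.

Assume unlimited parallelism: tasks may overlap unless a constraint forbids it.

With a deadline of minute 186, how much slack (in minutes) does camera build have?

Rigging waits on its own release at minute 20, so it starts at minute 20 and finishes at 20 + 38 = minute 58.
Camera build waits on rigging (finishes minute 58), so it starts at minute 58 and finishes at 58 + 52 = minute 110.

Working backward from the deadline:
To finish by minute 186, rehearsal (duration 30) must start no later than minute 156.
Camera build must finish before rehearsal (must start by minute 156). With a 52-minute duration, camera build must start by 156 − 52 = minute 104.
So camera build can start as early as minute 58 and as late as minute 104, giving 104 − 58 = 46 minutes of slack.

46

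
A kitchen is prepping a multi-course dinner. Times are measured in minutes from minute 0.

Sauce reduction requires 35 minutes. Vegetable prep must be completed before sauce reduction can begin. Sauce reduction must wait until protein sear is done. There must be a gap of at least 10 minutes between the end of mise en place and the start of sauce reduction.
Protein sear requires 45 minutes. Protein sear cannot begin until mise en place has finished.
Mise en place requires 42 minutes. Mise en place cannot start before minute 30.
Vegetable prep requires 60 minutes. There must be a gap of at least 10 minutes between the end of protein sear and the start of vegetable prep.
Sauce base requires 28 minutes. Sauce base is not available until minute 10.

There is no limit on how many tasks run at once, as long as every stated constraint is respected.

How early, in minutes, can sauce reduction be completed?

222

Mise en place cannot begin until its own release at minute 30. It runs from minute 30 to 30 + 42 = minute 72.
After mise en place (finishes minute 72), protein sear can start at minute 72 and finishes at minute 117.
Vegetable prep cannot begin until protein sear (finishes minute 117, plus 10-minute gap → minute 127). It runs from minute 127 to 127 + 60 = minute 187.
For sauce reduction: vegetable prep (finishes minute 187); protein sear (finishes minute 117); mise en place (finishes minute 72, plus 10-minute gap → minute 82). Taking the maximum gives a start of minute 187, and it finishes at 187 + 35 = minute 222.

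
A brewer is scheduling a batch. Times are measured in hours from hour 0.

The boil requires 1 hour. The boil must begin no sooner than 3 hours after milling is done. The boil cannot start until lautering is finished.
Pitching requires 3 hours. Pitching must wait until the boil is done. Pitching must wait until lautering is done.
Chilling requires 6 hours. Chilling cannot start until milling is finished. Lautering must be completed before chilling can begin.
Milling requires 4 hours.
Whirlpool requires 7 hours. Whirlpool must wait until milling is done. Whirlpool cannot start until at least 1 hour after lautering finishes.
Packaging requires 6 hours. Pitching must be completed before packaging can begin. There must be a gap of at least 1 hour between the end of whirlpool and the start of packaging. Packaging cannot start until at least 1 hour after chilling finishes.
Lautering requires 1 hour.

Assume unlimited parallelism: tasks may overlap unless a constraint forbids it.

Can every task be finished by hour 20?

Yes

Lautering can start immediately at hour 0; it finishes at hour 1.
Milling can start immediately at hour 0; it finishes at hour 4.
Chilling cannot start until milling (finishes hour 4); lautering (finishes hour 1). The controlling bound is hour 4, so chilling finishes at 4 + 6 = hour 10.
Whirlpool has to wait for milling (finishes hour 4); lautering (finishes hour 1, plus 1-hour gap → hour 2). The latest of these is hour 4, so whirlpool runs hour 4 to 4 + 7 = hour 11.
The boil needs all of milling (finishes hour 4, plus 3-hour gap → hour 7); lautering (finishes hour 1). That puts its earliest start at hour 7; it finishes at 7 + 1 = hour 8.
For pitching: the boil (finishes hour 8); lautering (finishes hour 1). Taking the maximum gives a start of hour 8, and it finishes at 8 + 3 = hour 11.
Packaging has to wait for pitching (finishes hour 11); whirlpool (finishes hour 11, plus 1-hour gap → hour 12); chilling (finishes hour 10, plus 1-hour gap → hour 11). The latest of these is hour 12, so packaging runs hour 12 to 12 + 6 = hour 18.
Every task is finished by hour 18, which is no later than the deadline of 20, so the schedule is feasible.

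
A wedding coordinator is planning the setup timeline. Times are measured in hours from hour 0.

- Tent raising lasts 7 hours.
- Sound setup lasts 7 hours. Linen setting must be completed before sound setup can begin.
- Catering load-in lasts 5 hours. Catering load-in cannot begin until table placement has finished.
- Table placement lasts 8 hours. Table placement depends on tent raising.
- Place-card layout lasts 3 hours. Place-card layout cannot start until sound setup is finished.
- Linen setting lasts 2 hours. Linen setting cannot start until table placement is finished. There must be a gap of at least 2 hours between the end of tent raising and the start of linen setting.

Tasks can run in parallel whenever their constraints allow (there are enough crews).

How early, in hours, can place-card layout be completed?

Nothing blocks tent raising, so it runs from hour 0 to hour 7.
Table placement cannot begin until tent raising (finishes hour 7). It runs from hour 7 to 7 + 8 = hour 15.
For linen setting: table placement (finishes hour 15); tent raising (finishes hour 7, plus 2-hour gap → hour 9). Taking the maximum gives a start of hour 15, and it finishes at 15 + 2 = hour 17.
Sound setup cannot begin until linen setting (finishes hour 17). It runs from hour 17 to 17 + 7 = hour 24.
Place-card layout waits on sound setup (finishes hour 24), so it starts at hour 24 and finishes at 24 + 3 = hour 27.

27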